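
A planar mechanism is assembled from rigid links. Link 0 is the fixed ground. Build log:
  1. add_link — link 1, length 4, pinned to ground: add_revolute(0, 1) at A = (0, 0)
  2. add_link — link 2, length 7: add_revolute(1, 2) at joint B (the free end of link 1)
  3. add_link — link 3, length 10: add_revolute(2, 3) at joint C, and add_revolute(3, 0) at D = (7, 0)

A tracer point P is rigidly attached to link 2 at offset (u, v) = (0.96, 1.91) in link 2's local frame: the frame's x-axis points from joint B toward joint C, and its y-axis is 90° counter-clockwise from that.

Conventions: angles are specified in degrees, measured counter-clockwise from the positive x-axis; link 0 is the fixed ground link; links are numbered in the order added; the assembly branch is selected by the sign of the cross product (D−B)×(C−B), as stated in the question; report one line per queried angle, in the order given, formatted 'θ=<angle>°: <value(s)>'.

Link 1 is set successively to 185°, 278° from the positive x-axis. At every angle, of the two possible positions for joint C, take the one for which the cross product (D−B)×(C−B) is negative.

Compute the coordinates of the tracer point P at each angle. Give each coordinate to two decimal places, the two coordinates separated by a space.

A=(0,0), D=(7.00,0)
θ=185°: B = A + 4.00·(cos185°, sin185°) = (-3.9848, -0.3486)
θ=185°: |BD| = 10.9903
θ=185°: circle(B,7.00) ∩ circle(D,10.00): a=3.1749, h=6.2386
θ=185°:   candidates: C₊=(-1.0093,5.9875) cross=68.564; C₋=(-0.6136,-6.4833) cross=-68.564
θ=185°:   branch - wants cross < 0 → take C=(-0.6136,-6.4833) (cross=-68.564)
θ=185°: ex = (C−B)/|BC| = (0.4816,-0.8764); ey = (0.8764,0.4816)
θ=185°: P = B + 0.96·ex + 1.91·ey = (-1.8485,-0.2701)
θ=278°: B = A + 4.00·(cos278°, sin278°) = (0.5567, -3.9611)
θ=278°: |BD| = 7.5635
θ=278°: circle(B,7.00) ∩ circle(D,10.00): a=0.4103, h=6.9880
θ=278°:   candidates: C₊=(-2.7535,2.2068) cross=52.853; C₋=(4.5659,-9.6992) cross=-52.853
θ=278°:   branch - wants cross < 0 → take C=(4.5659,-9.6992) (cross=-52.853)
θ=278°: ex = (C−B)/|BC| = (0.5727,-0.8197); ey = (0.8197,0.5727)
θ=278°: P = B + 0.96·ex + 1.91·ey = (2.6722,-3.6541)

θ=185°: -1.85 -0.27
θ=278°: 2.67 -3.65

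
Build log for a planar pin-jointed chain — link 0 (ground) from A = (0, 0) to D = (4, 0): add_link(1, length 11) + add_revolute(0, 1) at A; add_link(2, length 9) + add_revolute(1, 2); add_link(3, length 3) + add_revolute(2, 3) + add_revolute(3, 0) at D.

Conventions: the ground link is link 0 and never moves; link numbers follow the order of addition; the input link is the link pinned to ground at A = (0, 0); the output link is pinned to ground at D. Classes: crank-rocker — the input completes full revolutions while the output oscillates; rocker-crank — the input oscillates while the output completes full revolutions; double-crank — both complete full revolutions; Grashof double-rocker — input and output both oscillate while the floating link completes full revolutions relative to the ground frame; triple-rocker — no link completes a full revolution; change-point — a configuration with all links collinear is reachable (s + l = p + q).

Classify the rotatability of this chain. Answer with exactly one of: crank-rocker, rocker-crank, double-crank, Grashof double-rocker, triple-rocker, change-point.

lengths: ground=4, input=11, coupler=9, output=3
sorted: s=3 (shortest), l=11 (longest), p+q=13
s + l = 14 vs p + q = 13
s + l > p + q → non-Grashof → no link fully rotates → triple-rocker

triple-rocker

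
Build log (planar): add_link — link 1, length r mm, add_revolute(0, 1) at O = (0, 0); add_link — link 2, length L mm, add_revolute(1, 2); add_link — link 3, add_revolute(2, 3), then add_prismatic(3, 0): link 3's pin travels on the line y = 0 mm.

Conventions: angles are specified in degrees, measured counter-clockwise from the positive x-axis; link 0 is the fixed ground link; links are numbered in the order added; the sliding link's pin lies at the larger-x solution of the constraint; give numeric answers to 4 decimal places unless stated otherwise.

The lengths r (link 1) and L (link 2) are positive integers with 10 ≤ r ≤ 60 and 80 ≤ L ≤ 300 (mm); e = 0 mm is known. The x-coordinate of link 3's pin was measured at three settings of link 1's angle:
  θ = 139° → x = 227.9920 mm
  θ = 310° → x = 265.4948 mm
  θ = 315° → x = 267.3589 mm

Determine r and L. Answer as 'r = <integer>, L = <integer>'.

constraint per measurement: (x − r cos θ)² + (r sin θ − e)² = L²
subtracting the θ₁ and θ₂ equations cancels the r² and L² terms:
r = (x₁² − x₂²) / (2[(x₁cos θ₁ + e sin θ₁) − (x₂cos θ₂ + e sin θ₂)]) = 27.0000 → r = 27
L² = (x₁ − r cos θ₁)² + (r sin θ₁ − e)² = 62001.0104 → L = 249.0000 → L = 249
check at θ₃=315°: x = 267.3589 (printed 267.3589) ✓

r = 27, L = 249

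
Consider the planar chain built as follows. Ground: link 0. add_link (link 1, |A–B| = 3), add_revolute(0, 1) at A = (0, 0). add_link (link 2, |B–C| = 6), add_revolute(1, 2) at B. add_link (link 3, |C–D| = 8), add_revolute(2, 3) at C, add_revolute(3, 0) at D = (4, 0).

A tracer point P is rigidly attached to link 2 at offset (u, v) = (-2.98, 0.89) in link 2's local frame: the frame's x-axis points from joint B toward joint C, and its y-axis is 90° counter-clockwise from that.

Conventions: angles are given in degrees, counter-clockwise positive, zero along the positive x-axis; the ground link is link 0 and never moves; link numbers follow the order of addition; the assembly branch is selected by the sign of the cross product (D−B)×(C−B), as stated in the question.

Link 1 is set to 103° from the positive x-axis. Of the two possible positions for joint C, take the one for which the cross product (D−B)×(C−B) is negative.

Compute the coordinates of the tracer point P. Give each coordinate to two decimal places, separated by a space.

A=(0,0), D=(4.00,0)
B = A + 3.00·(cos103°, sin103°) = (-0.6749, 2.9231)
|BD| = 5.5135
circle(B,6.00) ∩ circle(D,8.00): a=0.2175, h=5.9961
  candidates: C₊=(2.6885,7.8918) cross=33.059; C₋=(-3.6693,-2.2762) cross=-33.059
  branch - wants cross < 0 → take C=(-3.6693,-2.2762) (cross=-33.059)
ex = (C−B)/|BC| = (-0.4991,-0.8666); ey = (0.8666,-0.4991)
P = B + -2.98·ex + 0.89·ey = (1.5836,5.0613)

1.58 5.06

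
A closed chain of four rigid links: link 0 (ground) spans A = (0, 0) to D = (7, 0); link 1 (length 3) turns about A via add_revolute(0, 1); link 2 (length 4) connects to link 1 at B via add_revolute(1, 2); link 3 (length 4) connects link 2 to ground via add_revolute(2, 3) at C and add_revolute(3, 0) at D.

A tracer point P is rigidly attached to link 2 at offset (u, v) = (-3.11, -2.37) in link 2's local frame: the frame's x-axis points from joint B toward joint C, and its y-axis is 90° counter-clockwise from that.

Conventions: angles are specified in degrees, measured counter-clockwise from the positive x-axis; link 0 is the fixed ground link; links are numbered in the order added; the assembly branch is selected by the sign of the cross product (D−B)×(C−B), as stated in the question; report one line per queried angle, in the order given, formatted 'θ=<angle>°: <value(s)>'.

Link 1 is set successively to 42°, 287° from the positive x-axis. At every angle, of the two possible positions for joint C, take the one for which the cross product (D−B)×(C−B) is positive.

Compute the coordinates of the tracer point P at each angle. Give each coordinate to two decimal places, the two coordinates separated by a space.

A=(0,0), D=(7.00,0)
θ=42°: B = A + 3.00·(cos42°, sin42°) = (2.2294, 2.0074)
θ=42°: |BD| = 5.1757
θ=42°: circle(B,4.00) ∩ circle(D,4.00): a=2.5879, h=3.0501
θ=42°:   candidates: C₊=(5.7977,3.8150) cross=15.786; C₋=(3.4317,-1.8076) cross=-15.786
θ=42°:   branch + wants cross > 0 → take C=(5.7977,3.8150) (cross=15.786)
θ=42°: ex = (C−B)/|BC| = (0.8921,0.4519); ey = (-0.4519,0.8921)
θ=42°: P = B + -3.11·ex + -2.37·ey = (0.5261,-1.5122)
θ=287°: B = A + 3.00·(cos287°, sin287°) = (0.8771, -2.8689)
θ=287°: |BD| = 6.7617
θ=287°: circle(B,4.00) ∩ circle(D,4.00): a=3.3808, h=2.1377
θ=287°:   candidates: C₊=(3.0315,0.5013) cross=14.455; C₋=(4.8456,-3.3702) cross=-14.455
θ=287°:   branch + wants cross > 0 → take C=(3.0315,0.5013) (cross=14.455)
θ=287°: ex = (C−B)/|BC| = (0.5386,0.8426); ey = (-0.8426,0.5386)
θ=287°: P = B + -3.11·ex + -2.37·ey = (1.1989,-6.7658)

θ=42°: 0.53 -1.51
θ=287°: 1.20 -6.77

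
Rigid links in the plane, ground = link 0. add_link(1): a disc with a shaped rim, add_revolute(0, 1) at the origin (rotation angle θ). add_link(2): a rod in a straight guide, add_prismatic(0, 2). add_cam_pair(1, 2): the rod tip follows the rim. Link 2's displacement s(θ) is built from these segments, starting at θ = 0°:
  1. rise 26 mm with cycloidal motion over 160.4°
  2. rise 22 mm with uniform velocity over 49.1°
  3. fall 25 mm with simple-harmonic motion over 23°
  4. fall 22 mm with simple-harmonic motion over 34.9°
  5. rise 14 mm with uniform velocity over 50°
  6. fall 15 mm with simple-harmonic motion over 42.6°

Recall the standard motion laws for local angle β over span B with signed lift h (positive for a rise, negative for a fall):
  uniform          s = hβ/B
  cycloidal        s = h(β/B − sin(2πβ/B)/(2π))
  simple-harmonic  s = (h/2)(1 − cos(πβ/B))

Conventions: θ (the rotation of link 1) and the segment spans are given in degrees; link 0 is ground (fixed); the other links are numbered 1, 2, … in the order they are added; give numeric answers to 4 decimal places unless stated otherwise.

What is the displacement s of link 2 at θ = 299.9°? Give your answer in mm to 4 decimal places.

segment 1 (0° to 160.4°, cycloidal, h = 26) is passed completely: s = 0.0000 + (26) = 26.0000
segment 2 (160.4° to 209.5°, uniform, h = 22) is passed completely: s = 26.0000 + (22) = 48.0000
segment 3 (209.5° to 232.5°, simple-harmonic, h = -25) is passed completely: s = 48.0000 + (-25) = 23.0000
segment 4 (232.5° to 267.4°, simple-harmonic, h = -22) is passed completely: s = 23.0000 + (-22) = 1.0000
θ = 299.9° falls in segment 5 (267.4° to 317.4°, uniform, h = 14): β = 299.9 − 267.4 = 32.5°, B = 50°; Δs = 14·32.5/50 = 9.1000; s = 1.0000 + 9.1000 = 10.1000

10.1000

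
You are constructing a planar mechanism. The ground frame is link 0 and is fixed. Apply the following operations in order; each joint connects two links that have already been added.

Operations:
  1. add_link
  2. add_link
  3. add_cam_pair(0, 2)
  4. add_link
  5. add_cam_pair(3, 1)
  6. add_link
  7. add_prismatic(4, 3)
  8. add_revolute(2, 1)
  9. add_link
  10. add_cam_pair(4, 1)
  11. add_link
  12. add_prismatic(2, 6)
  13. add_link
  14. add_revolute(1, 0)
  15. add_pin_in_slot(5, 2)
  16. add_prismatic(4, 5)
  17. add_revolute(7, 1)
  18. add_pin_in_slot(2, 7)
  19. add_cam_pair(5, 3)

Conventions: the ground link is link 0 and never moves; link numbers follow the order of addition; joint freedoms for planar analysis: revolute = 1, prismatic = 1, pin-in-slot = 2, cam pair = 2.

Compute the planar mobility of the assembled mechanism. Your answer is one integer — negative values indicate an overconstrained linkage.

L=1 J1=0 J2=0
add link → L=2 J1=0 J2=0
add link → L=3 J1=0 J2=0
C@0,2 dof=2 J2 → L=3 J1=0 J2=1
add link → L=4 J1=0 J2=1
C@3,1 dof=2 J2 → L=4 J1=0 J2=2
add link → L=5 J1=0 J2=2
P@4,3 dof=1 J1 → L=5 J1=1 J2=2
R@2,1 dof=1 J1 → L=5 J1=2 J2=2
add link → L=6 J1=2 J2=2
C@4,1 dof=2 J2 → L=6 J1=2 J2=3
add link → L=7 J1=2 J2=3
P@2,6 dof=1 J1 → L=7 J1=3 J2=3
add link → L=8 J1=3 J2=3
R@1,0 dof=1 J1 → L=8 J1=4 J2=3
PS@5,2 dof=2 J2 → L=8 J1=4 J2=4
P@4,5 dof=1 J1 → L=8 J1=5 J2=4
R@7,1 dof=1 J1 → L=8 J1=6 J2=4
PS@2,7 dof=2 J2 → L=8 J1=6 J2=5
C@5,3 dof=2 J2 → L=8 J1=6 J2=6
M=3(L−1)−2J1−J2=3·7−2·6−6=3

M = 3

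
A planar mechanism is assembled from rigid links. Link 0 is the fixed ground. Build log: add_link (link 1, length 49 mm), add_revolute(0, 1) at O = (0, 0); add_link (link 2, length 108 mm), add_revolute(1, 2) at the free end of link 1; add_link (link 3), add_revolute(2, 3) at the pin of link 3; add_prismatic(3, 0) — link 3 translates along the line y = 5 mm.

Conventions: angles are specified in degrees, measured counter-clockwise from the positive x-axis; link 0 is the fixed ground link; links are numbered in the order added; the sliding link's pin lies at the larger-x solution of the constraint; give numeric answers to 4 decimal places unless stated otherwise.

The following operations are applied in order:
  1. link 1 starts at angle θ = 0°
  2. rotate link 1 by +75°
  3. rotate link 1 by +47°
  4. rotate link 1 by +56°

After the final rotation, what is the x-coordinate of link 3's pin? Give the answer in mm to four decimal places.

geometry: r = 49 mm, L = 108 mm, e = 5 mm; θ starts at 0°
rotate link 1 by +75°: θ ← 0° +75° = 75°
rotate link 1 by +47°: θ ← 75° +47° = 122°
rotate link 1 by +56°: θ ← 122° +56° = 178°
crank pin P = (r cos θ, r sin θ) = (-48.970151, 1.710075)
h = r sin θ − e = 1.710075 − 5 = -3.289925
x = r cos θ + √(L² − h²) = -48.970151 + 107.949879 = 58.979729

58.9797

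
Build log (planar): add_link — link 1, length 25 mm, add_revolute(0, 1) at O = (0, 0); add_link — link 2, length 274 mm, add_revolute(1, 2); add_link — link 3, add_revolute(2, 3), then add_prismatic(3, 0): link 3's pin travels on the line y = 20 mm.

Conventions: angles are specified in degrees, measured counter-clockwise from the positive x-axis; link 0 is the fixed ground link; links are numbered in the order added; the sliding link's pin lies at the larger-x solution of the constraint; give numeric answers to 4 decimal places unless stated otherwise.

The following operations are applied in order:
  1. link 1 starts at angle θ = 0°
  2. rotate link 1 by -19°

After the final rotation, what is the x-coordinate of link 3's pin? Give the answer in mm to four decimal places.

geometry: r = 25 mm, L = 274 mm, e = 20 mm; θ starts at 0°
rotate link 1 by -19°: θ ← 0° -19° = -19°
crank pin P = (r cos θ, r sin θ) = (23.637964, -8.139204)
h = r sin θ − e = -8.139204 − 20 = -28.139204
x = r cos θ + √(L² − h²) = 23.637964 + 272.551252 = 296.189217

296.1892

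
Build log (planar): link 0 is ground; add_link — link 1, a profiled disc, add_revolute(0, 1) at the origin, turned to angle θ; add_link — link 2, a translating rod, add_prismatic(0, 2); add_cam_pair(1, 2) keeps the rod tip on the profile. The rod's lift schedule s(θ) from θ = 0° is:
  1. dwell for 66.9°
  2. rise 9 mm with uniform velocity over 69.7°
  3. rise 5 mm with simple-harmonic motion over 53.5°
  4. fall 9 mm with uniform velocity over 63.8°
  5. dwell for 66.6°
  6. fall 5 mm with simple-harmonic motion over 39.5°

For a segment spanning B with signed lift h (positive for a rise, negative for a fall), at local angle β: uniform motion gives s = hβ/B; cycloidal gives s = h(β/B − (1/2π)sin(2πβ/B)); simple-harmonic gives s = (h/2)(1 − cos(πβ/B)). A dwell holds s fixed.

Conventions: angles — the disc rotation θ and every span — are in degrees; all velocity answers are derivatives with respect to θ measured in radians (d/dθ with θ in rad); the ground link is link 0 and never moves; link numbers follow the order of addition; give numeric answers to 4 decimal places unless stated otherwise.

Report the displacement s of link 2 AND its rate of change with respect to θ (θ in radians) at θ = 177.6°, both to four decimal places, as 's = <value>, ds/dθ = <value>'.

seg 1 [0°–66.9°] dwell: s stays 0.0000
seg 2 [66.9°–136.6°] uniform, h=9: full span → s += 9 → s = 9.0000
seg 3 [136.6°–190.1°] simple-harmonic, h=5: θ=177.6° here. β=41, B=53.5. 5/2·(1 − cos(π·0.7664)) = 4.3562 → s = 13.3562
velocity in seg [136.6°–190.1°] (simple-harmonic), θ in radians: β = 41° = 0.7156 rad, B = 53.5° = 0.9338 rad; ds/dθ = (πh/(2B)) sin(πβ/B) = (π·5/(2·0.9338)) sin(π·0.7664) = 5.634316 mm/rad

s = 13.3562, ds/dθ = 5.6343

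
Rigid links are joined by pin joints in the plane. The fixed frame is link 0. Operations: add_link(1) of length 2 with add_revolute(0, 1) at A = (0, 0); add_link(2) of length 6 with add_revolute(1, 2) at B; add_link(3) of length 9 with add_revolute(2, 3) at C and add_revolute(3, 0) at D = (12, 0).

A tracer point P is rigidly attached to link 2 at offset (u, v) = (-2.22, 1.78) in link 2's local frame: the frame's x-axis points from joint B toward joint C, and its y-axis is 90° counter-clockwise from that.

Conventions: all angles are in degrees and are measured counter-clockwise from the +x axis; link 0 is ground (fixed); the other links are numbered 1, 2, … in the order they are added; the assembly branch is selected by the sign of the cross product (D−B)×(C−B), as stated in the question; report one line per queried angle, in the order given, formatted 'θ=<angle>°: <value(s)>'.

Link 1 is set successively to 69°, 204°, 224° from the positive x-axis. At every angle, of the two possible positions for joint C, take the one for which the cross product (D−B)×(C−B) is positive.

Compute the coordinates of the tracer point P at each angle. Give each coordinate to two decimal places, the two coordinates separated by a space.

A=(0,0), D=(12.00,0)
θ=69°: B = A + 2.00·(cos69°, sin69°) = (0.7167, 1.8672)
θ=69°: |BD| = 11.4367
θ=69°: circle(B,6.00) ∩ circle(D,9.00): a=3.7510, h=4.6829
θ=69°:   candidates: C₊=(5.1820,5.8749) cross=53.557; C₋=(3.6529,-3.3653) cross=-53.557
θ=69°:   branch + wants cross > 0 → take C=(5.1820,5.8749) (cross=53.557)
θ=69°: ex = (C−B)/|BC| = (0.7442,0.6680); ey = (-0.6680,0.7442)
θ=69°: P = B + -2.22·ex + 1.78·ey = (-2.1244,1.7090)
θ=204°: B = A + 2.00·(cos204°, sin204°) = (-1.8271, -0.8135)
θ=204°: |BD| = 13.8510
θ=204°: circle(B,6.00) ∩ circle(D,9.00): a=5.3011, h=2.8105
θ=204°:   candidates: C₊=(3.2998,2.3035) cross=38.928; C₋=(3.6299,-3.3077) cross=-38.928
θ=204°:   branch + wants cross > 0 → take C=(3.2998,2.3035) (cross=38.928)
θ=204°: ex = (C−B)/|BC| = (0.8545,0.5195); ey = (-0.5195,0.8545)
θ=204°: P = B + -2.22·ex + 1.78·ey = (-4.6487,-0.4458)
θ=224°: B = A + 2.00·(cos224°, sin224°) = (-1.4387, -1.3893)
θ=224°: |BD| = 13.5103
θ=224°: circle(B,6.00) ∩ circle(D,9.00): a=5.0898, h=3.1772
θ=224°:   candidates: C₊=(3.2974,2.2944) cross=42.924; C₋=(3.9508,-4.0262) cross=-42.924
θ=224°:   branch + wants cross > 0 → take C=(3.2974,2.2944) (cross=42.924)
θ=224°: ex = (C−B)/|BC| = (0.7893,0.6140); ey = (-0.6140,0.7893)
θ=224°: P = B + -2.22·ex + 1.78·ey = (-4.2839,-1.3473)

θ=69°: -2.12 1.71
θ=204°: -4.65 -0.45
θ=224°: -4.28 -1.35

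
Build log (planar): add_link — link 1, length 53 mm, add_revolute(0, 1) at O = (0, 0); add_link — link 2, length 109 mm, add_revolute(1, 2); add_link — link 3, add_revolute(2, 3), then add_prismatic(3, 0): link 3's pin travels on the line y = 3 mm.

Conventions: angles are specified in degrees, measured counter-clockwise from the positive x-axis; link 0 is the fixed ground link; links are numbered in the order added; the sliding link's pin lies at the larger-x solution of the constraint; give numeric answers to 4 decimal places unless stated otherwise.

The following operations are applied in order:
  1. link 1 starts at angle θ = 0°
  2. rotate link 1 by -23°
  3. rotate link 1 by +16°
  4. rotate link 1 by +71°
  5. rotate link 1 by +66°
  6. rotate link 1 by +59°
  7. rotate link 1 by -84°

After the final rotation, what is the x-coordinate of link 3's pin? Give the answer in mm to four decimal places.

geometry: r = 53 mm, L = 109 mm, e = 3 mm; θ starts at 0°
rotate link 1 by -23°: θ ← 0° -23° = -23°
rotate link 1 by +16°: θ ← -23° +16° = -7°
rotate link 1 by +71°: θ ← -7° +71° = 64°
rotate link 1 by +66°: θ ← 64° +66° = 130°
rotate link 1 by +59°: θ ← 130° +59° = 189°
rotate link 1 by -84°: θ ← 189° -84° = 105°
crank pin P = (r cos θ, r sin θ) = (-13.717409, 51.194069)
h = r sin θ − e = 51.194069 − 3 = 48.194069
x = r cos θ + √(L² − h²) = -13.717409 + 97.766721 = 84.049312

84.0493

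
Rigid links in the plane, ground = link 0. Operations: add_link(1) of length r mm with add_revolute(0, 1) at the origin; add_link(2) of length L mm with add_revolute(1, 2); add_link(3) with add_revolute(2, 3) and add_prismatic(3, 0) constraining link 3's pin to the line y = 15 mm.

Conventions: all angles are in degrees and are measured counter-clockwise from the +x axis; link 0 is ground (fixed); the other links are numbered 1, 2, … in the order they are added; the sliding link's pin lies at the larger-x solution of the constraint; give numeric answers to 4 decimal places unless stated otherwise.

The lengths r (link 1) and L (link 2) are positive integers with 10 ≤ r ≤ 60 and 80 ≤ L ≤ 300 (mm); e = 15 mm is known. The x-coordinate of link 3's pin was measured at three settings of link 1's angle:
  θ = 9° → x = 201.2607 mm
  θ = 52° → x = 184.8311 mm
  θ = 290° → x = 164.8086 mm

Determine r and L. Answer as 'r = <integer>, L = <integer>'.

constraint per measurement: (x − r cos θ)² + (r sin θ − e)² = L²
subtracting the θ₁ and θ₂ equations cancels the r² and L² terms:
r = (x₁² − x₂²) / (2[(x₁cos θ₁ + e sin θ₁) − (x₂cos θ₂ + e sin θ₂)]) = 42.0000 → r = 42
L² = (x₁ − r cos θ₁)² + (r sin θ₁ − e)² = 25600.0028 → L = 160.0000 → L = 160
check at θ₃=290°: x = 164.8086 (printed 164.8086) ✓

r = 42, L = 160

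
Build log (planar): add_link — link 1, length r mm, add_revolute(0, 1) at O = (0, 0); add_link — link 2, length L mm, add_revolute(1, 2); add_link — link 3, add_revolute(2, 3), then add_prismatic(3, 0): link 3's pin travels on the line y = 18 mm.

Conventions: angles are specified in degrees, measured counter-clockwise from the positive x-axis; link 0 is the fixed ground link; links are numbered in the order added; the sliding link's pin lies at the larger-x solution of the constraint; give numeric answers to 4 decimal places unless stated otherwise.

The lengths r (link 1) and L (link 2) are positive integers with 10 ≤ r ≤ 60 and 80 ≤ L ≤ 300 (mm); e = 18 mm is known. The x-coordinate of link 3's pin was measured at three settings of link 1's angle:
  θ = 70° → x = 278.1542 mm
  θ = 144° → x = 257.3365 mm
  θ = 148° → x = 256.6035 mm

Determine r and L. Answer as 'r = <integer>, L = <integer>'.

constraint per measurement: (x − r cos θ)² + (r sin θ − e)² = L²
subtracting the θ₁ and θ₂ equations cancels the r² and L² terms:
r = (x₁² − x₂²) / (2[(x₁cos θ₁ + e sin θ₁) − (x₂cos θ₂ + e sin θ₂)]) = 18.0000 → r = 18
L² = (x₁ − r cos θ₁)² + (r sin θ₁ − e)² = 73984.0019 → L = 272.0000 → L = 272
check at θ₃=148°: x = 256.6035 (printed 256.6035) ✓

r = 18, L = 272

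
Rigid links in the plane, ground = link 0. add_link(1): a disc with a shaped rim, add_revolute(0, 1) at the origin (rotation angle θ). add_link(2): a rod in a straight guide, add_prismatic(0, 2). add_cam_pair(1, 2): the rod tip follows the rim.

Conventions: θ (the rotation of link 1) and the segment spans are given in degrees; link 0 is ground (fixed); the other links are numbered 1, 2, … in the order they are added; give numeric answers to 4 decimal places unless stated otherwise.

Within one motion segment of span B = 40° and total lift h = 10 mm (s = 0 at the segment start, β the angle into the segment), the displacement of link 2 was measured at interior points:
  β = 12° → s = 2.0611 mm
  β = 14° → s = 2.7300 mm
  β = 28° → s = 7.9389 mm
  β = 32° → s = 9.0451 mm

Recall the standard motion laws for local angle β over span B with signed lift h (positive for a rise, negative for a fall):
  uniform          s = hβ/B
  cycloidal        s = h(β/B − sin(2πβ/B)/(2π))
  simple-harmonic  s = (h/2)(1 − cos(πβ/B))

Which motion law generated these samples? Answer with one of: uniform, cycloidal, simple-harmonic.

candidates at β/B = r: uniform s = h·r (linear in β); cycloidal s = h·(r − sin(2πr)/(2π)); simple-harmonic s = (h/2)(1 − cos(πr))
β=12°: printed 2.0611 | uniform 3.0000, cycloidal 1.4863, simple-harmonic 2.0611
β=14°: printed 2.7300 | uniform 3.5000, cycloidal 2.2124, simple-harmonic 2.7300
β=28°: printed 7.9389 | uniform 7.0000, cycloidal 8.5137, simple-harmonic 7.9389
β=32°: printed 9.0451 | uniform 8.0000, cycloidal 9.5137, simple-harmonic 9.0451
only one law matches every sample → simple-harmonic

simple-harmonic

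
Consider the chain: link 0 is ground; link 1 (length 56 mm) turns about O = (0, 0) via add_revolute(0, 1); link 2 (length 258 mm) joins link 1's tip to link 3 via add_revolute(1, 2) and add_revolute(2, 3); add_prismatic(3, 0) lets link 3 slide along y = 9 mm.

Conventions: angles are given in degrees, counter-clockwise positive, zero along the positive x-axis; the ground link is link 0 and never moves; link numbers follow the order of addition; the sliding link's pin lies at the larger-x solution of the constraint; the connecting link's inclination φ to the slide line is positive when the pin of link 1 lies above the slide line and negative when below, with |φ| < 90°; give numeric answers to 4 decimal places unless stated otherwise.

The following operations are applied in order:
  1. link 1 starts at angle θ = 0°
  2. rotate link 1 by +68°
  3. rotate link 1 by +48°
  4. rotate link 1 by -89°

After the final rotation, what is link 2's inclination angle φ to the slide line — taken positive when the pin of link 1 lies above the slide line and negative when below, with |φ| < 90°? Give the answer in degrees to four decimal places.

geometry: r = 56 mm, L = 258 mm, e = 9 mm; θ starts at 0°
rotate link 1 by +68°: θ ← 0° +68° = 68°
rotate link 1 by +48°: θ ← 68° +48° = 116°
rotate link 1 by -89°: θ ← 116° -89° = 27°
h = r sin θ − e = 25.423468 − 9 = 16.423468
sin φ = h / L = 16.423468 / 258 = 0.06365685
φ = arcsin(0.06365685) = 3.649737°

3.6497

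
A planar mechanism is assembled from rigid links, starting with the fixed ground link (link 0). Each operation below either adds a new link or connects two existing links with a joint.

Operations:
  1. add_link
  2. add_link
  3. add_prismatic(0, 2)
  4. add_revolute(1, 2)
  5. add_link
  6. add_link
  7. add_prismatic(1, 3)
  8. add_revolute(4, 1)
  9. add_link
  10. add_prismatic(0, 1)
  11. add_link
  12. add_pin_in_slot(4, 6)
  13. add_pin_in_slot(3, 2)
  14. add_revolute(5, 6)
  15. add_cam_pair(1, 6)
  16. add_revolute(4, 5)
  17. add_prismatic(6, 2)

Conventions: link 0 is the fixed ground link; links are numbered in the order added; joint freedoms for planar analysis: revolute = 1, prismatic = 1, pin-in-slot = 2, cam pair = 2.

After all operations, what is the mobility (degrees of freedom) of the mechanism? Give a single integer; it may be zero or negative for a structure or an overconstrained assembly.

link 0 = ground. State L|J1|J2 = 1|0|0
+link1  2|0|0
+link2  3|0|0
P(0,2) f=1→J1  3|1|0
R(1,2) f=1→J1  3|2|0
+link3  4|2|0
+link4  5|2|0
P(1,3) f=1→J1  5|3|0
R(4,1) f=1→J1  5|4|0
+link5  6|4|0
P(0,1) f=1→J1  6|5|0
+link6  7|5|0
PS(4,6) f=2→J2  7|5|1
PS(3,2) f=2→J2  7|5|2
R(5,6) f=1→J1  7|6|2
C(1,6) f=2→J2  7|6|3
R(4,5) f=1→J1  7|7|3
P(6,2) f=1→J1  7|8|3
M = 3(7−1)−2·8−3 = 18−16−3 = -1

M = -1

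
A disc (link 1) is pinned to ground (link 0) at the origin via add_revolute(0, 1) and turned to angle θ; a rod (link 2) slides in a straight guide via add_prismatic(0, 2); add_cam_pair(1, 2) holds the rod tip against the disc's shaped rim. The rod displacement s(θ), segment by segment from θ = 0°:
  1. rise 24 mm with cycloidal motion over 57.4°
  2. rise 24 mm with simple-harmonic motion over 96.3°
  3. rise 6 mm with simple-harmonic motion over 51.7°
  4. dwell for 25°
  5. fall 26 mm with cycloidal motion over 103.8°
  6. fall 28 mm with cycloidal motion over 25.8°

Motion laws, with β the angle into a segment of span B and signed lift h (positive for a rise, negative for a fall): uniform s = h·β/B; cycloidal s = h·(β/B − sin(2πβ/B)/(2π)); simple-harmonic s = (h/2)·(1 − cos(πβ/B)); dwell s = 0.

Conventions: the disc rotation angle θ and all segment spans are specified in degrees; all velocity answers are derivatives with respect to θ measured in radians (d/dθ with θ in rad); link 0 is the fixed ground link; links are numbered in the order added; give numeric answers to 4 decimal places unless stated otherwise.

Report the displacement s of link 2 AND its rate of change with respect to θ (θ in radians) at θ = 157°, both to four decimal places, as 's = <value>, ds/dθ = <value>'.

segment 1 (0° to 57.4°, cycloidal, h = 24) is passed completely: s = 0.0000 + (24) = 24.0000
segment 2 (57.4° to 153.7°, simple-harmonic, h = 24) is passed completely: s = 24.0000 + (24) = 48.0000
θ = 157° falls in segment 3 (153.7° to 205.4°, simple-harmonic, h = 6): β = 157 − 153.7 = 3.3°, B = 51.7°; Δs = 6/2·(1 − cos(π·0.0638)) = 0.0601; s = 48.0000 + 0.0601 = 48.0601
velocity in seg [153.7°–205.4°] (simple-harmonic), θ in radians: β = 3.3° = 0.0576 rad, B = 51.7° = 0.9023 rad; ds/dθ = (πh/(2B)) sin(πβ/B) = (π·6/(2·0.9023)) sin(π·0.0638) = 2.080473 mm/rad

s = 48.0601, ds/dθ = 2.0805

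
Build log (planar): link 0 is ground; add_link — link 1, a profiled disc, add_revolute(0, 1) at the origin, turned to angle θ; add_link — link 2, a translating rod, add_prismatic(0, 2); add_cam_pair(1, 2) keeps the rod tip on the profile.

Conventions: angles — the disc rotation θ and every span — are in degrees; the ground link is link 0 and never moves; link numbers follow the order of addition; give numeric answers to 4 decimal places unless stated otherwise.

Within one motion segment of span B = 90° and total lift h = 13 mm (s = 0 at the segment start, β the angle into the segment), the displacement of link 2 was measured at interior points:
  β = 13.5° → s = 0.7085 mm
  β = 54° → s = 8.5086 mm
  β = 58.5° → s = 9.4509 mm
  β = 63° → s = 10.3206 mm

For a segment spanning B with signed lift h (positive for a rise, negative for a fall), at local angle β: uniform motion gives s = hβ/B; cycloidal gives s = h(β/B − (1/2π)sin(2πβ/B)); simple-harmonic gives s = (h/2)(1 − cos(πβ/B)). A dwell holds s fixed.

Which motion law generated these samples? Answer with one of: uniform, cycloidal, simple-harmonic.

candidates at β/B = r: uniform s = h·r (linear in β); cycloidal s = h·(r − sin(2πr)/(2π)); simple-harmonic s = (h/2)(1 − cos(πr))
β=13.5°: printed 0.7085 | uniform 1.9500, cycloidal 0.2761, simple-harmonic 0.7085
β=54°: printed 8.5086 | uniform 7.8000, cycloidal 9.0161, simple-harmonic 8.5086
β=58.5°: printed 9.4509 | uniform 8.4500, cycloidal 10.1239, simple-harmonic 9.4509
β=63°: printed 10.3206 | uniform 9.1000, cycloidal 11.0677, simple-harmonic 10.3206
only one law matches every sample → simple-harmonic

simple-harmonic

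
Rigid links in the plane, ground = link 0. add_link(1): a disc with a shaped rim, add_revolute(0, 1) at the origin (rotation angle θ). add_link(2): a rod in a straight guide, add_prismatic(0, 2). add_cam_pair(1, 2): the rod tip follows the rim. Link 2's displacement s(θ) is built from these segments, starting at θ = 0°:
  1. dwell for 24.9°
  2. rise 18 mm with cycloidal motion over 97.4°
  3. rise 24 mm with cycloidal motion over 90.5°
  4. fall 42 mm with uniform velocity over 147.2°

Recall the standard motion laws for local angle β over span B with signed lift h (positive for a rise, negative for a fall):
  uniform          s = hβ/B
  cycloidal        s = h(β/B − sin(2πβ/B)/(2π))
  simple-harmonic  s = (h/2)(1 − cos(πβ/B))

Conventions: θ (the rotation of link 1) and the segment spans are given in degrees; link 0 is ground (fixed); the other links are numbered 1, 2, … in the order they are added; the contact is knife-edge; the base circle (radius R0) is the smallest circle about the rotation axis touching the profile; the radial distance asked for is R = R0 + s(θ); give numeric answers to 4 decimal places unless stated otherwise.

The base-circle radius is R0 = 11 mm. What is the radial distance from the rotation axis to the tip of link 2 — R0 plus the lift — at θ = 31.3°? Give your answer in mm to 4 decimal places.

segment 1 (0° to 24.9°, dwell): s unchanged at 0.0000
θ = 31.3° falls in segment 2 (24.9° to 122.3°, cycloidal, h = 18): β = 31.3 − 24.9 = 6.4°, B = 97.4°; Δs = 18·(0.0657 − sin(2π·0.0657)/(2π)) = 0.0333; s = 0.0000 + 0.0333 = 0.0333
R = R0 + s = 11 + 0.0333 = 11.0333

11.0333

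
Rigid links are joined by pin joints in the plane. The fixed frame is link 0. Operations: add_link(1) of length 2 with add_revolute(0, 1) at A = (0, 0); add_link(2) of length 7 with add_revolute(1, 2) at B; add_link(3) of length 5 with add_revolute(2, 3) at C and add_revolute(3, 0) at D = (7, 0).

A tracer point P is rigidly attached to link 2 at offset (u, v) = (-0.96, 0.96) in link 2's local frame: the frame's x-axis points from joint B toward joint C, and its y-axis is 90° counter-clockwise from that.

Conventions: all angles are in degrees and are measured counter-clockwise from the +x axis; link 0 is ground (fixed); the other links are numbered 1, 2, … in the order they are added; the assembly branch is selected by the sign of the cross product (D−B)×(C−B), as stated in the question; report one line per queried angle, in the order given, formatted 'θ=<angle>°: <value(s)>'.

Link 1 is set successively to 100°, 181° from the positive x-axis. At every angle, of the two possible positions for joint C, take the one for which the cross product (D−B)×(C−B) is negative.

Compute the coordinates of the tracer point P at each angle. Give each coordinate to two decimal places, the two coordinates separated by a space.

A=(0,0), D=(7.00,0)
θ=100°: B = A + 2.00·(cos100°, sin100°) = (-0.3473, 1.9696)
θ=100°: |BD| = 7.6067
θ=100°: circle(B,7.00) ∩ circle(D,5.00): a=5.3809, h=4.4773
θ=100°:   candidates: C₊=(6.0094,4.9009) cross=34.057; C₋=(3.6908,-3.7482) cross=-34.057
θ=100°:   branch - wants cross < 0 → take C=(3.6908,-3.7482) (cross=-34.057)
θ=100°: ex = (C−B)/|BC| = (0.5769,-0.8168); ey = (0.8168,0.5769)
θ=100°: P = B + -0.96·ex + 0.96·ey = (-0.1169,3.3076)
θ=181°: B = A + 2.00·(cos181°, sin181°) = (-1.9997, -0.0349)
θ=181°: |BD| = 8.9998
θ=181°: circle(B,7.00) ∩ circle(D,5.00): a=5.8332, h=3.8695
θ=181°:   candidates: C₊=(3.8185,3.8572) cross=34.825; C₋=(3.8485,-3.8818) cross=-34.825
θ=181°:   branch - wants cross < 0 → take C=(3.8485,-3.8818) (cross=-34.825)
θ=181°: ex = (C−B)/|BC| = (0.8355,-0.5496); ey = (0.5496,0.8355)
θ=181°: P = B + -0.96·ex + 0.96·ey = (-2.2742,1.2947)

θ=100°: -0.12 3.31
θ=181°: -2.27 1.29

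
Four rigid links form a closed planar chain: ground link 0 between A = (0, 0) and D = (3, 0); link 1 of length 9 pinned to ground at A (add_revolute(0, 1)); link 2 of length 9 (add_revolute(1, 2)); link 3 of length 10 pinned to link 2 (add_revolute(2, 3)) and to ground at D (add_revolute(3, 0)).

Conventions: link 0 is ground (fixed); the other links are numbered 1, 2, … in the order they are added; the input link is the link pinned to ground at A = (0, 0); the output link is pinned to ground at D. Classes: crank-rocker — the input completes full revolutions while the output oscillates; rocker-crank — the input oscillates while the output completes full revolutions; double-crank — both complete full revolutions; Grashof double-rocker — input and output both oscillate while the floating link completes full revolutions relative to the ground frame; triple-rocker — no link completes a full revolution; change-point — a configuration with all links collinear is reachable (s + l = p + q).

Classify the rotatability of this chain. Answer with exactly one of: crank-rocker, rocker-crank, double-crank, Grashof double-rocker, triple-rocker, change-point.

lengths: ground=3, input=9, coupler=9, output=10
sorted: s=3 (shortest), l=10 (longest), p+q=18
s + l = 13 vs p + q = 18
s + l < p + q (Grashof) with shortest = ground link → double-crank

double-crank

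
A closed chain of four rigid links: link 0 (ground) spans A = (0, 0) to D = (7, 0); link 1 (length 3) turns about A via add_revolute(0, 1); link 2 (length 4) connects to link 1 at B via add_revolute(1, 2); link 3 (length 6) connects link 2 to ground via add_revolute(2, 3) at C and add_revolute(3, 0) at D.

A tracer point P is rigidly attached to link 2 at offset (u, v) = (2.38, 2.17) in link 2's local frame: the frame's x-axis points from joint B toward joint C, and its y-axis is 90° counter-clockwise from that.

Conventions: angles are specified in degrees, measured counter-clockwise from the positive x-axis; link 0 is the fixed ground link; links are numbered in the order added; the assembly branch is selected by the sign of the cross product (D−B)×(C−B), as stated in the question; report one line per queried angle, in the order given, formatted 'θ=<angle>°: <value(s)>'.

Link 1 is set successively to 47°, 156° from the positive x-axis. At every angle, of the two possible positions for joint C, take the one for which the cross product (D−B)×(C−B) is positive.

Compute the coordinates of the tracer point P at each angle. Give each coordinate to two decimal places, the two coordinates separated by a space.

A=(0,0), D=(7.00,0)
θ=47°: B = A + 3.00·(cos47°, sin47°) = (2.0460, 2.1941)
θ=47°: |BD| = 5.4181
θ=47°: circle(B,4.00) ∩ circle(D,6.00): a=0.8634, h=3.9057
θ=47°:   candidates: C₊=(4.4170,5.4156) cross=21.162; C₋=(1.2538,-1.7267) cross=-21.162
θ=47°:   branch + wants cross > 0 → take C=(4.4170,5.4156) (cross=21.162)
θ=47°: ex = (C−B)/|BC| = (0.5928,0.8054); ey = (-0.8054,0.5928)
θ=47°: P = B + 2.38·ex + 2.17·ey = (1.7091,5.3972)
θ=156°: B = A + 3.00·(cos156°, sin156°) = (-2.7406, 1.2202)
θ=156°: |BD| = 9.8168
θ=156°: circle(B,4.00) ∩ circle(D,6.00): a=3.8897, h=0.9328
θ=156°:   candidates: C₊=(1.2349,1.6623) cross=9.157; C₋=(1.0030,-0.1888) cross=-9.157
θ=156°:   branch + wants cross > 0 → take C=(1.2349,1.6623) (cross=9.157)
θ=156°: ex = (C−B)/|BC| = (0.9939,0.1105); ey = (-0.1105,0.9939)
θ=156°: P = B + 2.38·ex + 2.17·ey = (-0.6150,3.6399)

θ=47°: 1.71 5.40
θ=156°: -0.62 3.64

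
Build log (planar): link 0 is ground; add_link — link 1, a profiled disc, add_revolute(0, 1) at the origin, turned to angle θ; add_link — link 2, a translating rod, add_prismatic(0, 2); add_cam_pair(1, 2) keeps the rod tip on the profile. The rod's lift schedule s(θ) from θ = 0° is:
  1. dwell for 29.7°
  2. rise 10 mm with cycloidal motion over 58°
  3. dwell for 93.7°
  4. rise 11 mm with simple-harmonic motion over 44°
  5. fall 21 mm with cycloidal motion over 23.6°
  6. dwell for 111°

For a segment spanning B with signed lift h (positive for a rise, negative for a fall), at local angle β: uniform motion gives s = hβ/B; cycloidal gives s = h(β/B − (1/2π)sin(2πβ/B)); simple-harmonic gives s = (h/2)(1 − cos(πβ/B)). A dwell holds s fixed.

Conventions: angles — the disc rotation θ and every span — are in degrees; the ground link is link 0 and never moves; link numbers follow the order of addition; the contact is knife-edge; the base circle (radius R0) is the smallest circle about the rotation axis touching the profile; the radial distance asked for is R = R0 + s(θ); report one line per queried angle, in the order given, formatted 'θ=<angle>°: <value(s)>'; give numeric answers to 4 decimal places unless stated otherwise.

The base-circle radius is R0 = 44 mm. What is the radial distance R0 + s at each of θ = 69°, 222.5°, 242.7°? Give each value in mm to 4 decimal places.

seg 1 [0°–29.7°] dwell: s stays 0.0000
seg 2 [29.7°–87.7°] cycloidal, h=10: θ=69° here. β=39.3, B=58. 10·(0.6776 − sin(2π·0.6776)/(2π)) = 8.2055 → s = 8.2055
seg 2 [29.7°–87.7°] cycloidal, h=10: full span → s += 10 → s = 10.0000
seg 3 [87.7°–181.4°] dwell: s stays 10.0000
seg 4 [181.4°–225.4°] simple-harmonic, h=11: θ=222.5° here. β=41.1, B=44. 11/2·(1 − cos(π·0.9341)) = 10.8825 → s = 20.8825
seg 4 [181.4°–225.4°] simple-harmonic, h=11: full span → s += 11 → s = 21.0000
seg 5 [225.4°–249°] cycloidal, h=-21: θ=242.7° here. β=17.3, B=23.6. -21·(0.7331 − sin(2π·0.7331)/(2π)) = -18.7174 → s = 2.2826
θ=69°: R = R0 + s = 44 + 8.2055 = 52.2055
θ=222.5°: R = R0 + s = 44 + 20.8825 = 64.8825
θ=242.7°: R = R0 + s = 44 + 2.2826 = 46.2826

θ=69°: 52.2055
θ=222.5°: 64.8825
θ=242.7°: 46.2826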